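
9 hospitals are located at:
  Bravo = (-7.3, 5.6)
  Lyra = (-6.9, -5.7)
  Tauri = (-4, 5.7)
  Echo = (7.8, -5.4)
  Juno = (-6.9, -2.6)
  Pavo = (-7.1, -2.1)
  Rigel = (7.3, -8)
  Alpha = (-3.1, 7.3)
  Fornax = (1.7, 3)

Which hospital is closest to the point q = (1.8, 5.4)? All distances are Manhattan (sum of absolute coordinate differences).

d(q, Bravo) = |1.8−(-7.3)| + |5.4−5.6| = 9.1 + 0.2 = 9.3
d(q, Lyra) = |1.8−(-6.9)| + |5.4−(-5.7)| = 8.7 + 11.1 = 19.8
d(q, Tauri) = |1.8−(-4)| + |5.4−5.7| = 5.8 + 0.3 = 6.1
d(q, Echo) = |1.8−7.8| + |5.4−(-5.4)| = 6 + 10.8 = 16.8
d(q, Juno) = |1.8−(-6.9)| + |5.4−(-2.6)| = 8.7 + 8 = 16.7
d(q, Pavo) = |1.8−(-7.1)| + |5.4−(-2.1)| = 8.9 + 7.5 = 16.4
d(q, Rigel) = |1.8−7.3| + |5.4−(-8)| = 5.5 + 13.4 = 18.9
d(q, Alpha) = |1.8−(-3.1)| + |5.4−7.3| = 4.9 + 1.9 = 6.8
d(q, Fornax) = |1.8−1.7| + |5.4−3| = 0.1 + 2.4 = 2.5
The smallest is to Fornax, so q lies in the Voronoi region of Fornax.

Fornax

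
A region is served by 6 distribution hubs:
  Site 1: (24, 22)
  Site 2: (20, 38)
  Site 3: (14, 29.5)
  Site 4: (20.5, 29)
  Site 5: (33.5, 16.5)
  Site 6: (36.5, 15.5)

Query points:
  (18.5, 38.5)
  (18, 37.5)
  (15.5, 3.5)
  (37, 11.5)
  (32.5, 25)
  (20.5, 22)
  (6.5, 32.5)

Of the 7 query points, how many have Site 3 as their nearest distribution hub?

(18.5, 38.5) — d² to each: Site 1:302.5, Site 2:2.5, Site 3:101.25, Site 4:94.25, Site 5:709, Site 6:853 → nearest is Site 2
(18, 37.5) — d² to each: Site 1:276.25, Site 2:4.25, Site 3:80, Site 4:78.5, Site 5:681.25, Site 6:826.25 → nearest is Site 2
(15.5, 3.5) — d² to each: Site 1:414.5, Site 2:1210.5, Site 3:678.25, Site 4:675.25, Site 5:493, Site 6:585 → nearest is Site 1
(37, 11.5) — d² to each: Site 1:279.25, Site 2:991.25, Site 3:853, Site 4:578.5, Site 5:37.25, Site 6:16.25 → nearest is Site 6
(32.5, 25) — d² to each: Site 1:81.25, Site 2:325.25, Site 3:362.5, Site 4:160, Site 5:73.25, Site 6:106.25 → nearest is Site 5
(20.5, 22) — d² to each: Site 1:12.25, Site 2:256.25, Site 3:98.5, Site 4:49, Site 5:199.25, Site 6:298.25 → nearest is Site 1
(6.5, 32.5) — d² to each: Site 1:416.5, Site 2:212.5, Site 3:65.25, Site 4:208.25, Site 5:985, Site 6:1189 → nearest is Site 3
1 of the 7 points has Site 3 as nearest.

1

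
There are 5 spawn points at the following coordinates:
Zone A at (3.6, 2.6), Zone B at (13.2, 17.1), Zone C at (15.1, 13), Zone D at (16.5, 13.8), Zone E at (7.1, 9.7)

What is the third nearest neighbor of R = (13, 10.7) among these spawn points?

Zone E

Squared Euclidean distances:
d²(R, Zone A) = 88.36 + 65.61 = 153.97
d²(R, Zone B) = 0.04 + 40.96 = 41
d²(R, Zone C) = 4.41 + 5.29 = 9.7
d²(R, Zone D) = 12.25 + 9.61 = 21.86
d²(R, Zone E) = 34.81 + 1 = 35.81
Sorted ascending: Zone C, Zone D, Zone E, Zone B, … — the third-nearest is Zone E.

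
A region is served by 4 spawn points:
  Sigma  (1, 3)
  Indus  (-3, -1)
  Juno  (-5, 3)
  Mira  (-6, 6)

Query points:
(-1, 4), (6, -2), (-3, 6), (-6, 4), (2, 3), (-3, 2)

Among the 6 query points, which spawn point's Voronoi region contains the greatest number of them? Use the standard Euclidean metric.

(-1, 4) — d² to each: Sigma:5, Indus:29, Juno:17, Mira:29 → nearest is Sigma
(6, -2) — d² to each: Sigma:50, Indus:82, Juno:146, Mira:208 → nearest is Sigma
(-3, 6) — d² to each: Sigma:25, Indus:49, Juno:13, Mira:9 → nearest is Mira
(-6, 4) — d² to each: Sigma:50, Indus:34, Juno:2, Mira:4 → nearest is Juno
(2, 3) — d² to each: Sigma:1, Indus:41, Juno:49, Mira:73 → nearest is Sigma
(-3, 2) — d² to each: Sigma:17, Indus:9, Juno:5, Mira:25 → nearest is Juno
Tally — Sigma:3, Juno:2, Mira:1. Sigma captures the most (3).

Sigma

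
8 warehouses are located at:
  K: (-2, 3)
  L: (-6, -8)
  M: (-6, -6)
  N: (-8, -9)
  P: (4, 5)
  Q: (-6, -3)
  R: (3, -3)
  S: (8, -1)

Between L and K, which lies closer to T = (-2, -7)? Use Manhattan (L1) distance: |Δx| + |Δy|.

d(T,L) = |-2−(-6)| + |-7−(-8)| = 4 + 1 = 5
d(T,K) = |-2−(-2)| + |-7−3| = 0 + 10 = 10
5 < 10, so L is closer.

L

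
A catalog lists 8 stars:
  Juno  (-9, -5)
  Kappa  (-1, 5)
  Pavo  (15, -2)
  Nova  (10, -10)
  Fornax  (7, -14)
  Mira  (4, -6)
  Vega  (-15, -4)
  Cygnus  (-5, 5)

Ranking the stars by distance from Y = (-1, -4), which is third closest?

Squared Euclidean distances:
d²(Y, Juno) = 64 + 1 = 65
d²(Y, Kappa) = 0 + 81 = 81
d²(Y, Pavo) = 256 + 4 = 260
d²(Y, Nova) = 121 + 36 = 157
d²(Y, Fornax) = 64 + 100 = 164
d²(Y, Mira) = 25 + 4 = 29
d²(Y, Vega) = 196 + 0 = 196
d²(Y, Cygnus) = 16 + 81 = 97
Sorted ascending: Mira, Juno, Kappa, Cygnus, … — the third-nearest is Kappa.

Kappa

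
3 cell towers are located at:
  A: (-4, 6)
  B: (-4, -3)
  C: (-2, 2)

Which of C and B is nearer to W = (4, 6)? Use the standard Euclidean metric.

C

Compare squared distances:
|WC|² = (4−(-2))² + (6−2)² = 36 + 16 = 52
|WB|² = (4−(-4))² + (6−(-3))² = 64 + 81 = 145
52 < 145, so C is closer.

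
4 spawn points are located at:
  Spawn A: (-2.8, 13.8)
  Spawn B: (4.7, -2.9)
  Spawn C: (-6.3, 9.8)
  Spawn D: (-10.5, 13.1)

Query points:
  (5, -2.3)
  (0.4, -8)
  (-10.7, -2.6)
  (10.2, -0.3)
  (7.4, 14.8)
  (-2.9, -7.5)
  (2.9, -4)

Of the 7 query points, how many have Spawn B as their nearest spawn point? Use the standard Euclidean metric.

(5, -2.3) — d² to each: Spawn A:320.05, Spawn B:0.45, Spawn C:274.1, Spawn D:477.41 → nearest is Spawn B
(0.4, -8) — d² to each: Spawn A:485.48, Spawn B:44.5, Spawn C:361.73, Spawn D:564.02 → nearest is Spawn B
(-10.7, -2.6) — d² to each: Spawn A:331.37, Spawn B:237.25, Spawn C:173.12, Spawn D:246.53 → nearest is Spawn C
(10.2, -0.3) — d² to each: Spawn A:367.81, Spawn B:37.01, Spawn C:374.26, Spawn D:608.05 → nearest is Spawn B
(7.4, 14.8) — d² to each: Spawn A:105.04, Spawn B:320.58, Spawn C:212.69, Spawn D:323.3 → nearest is Spawn A
(-2.9, -7.5) — d² to each: Spawn A:453.7, Spawn B:78.92, Spawn C:310.85, Spawn D:482.12 → nearest is Spawn B
(2.9, -4) — d² to each: Spawn A:349.33, Spawn B:4.45, Spawn C:275.08, Spawn D:471.97 → nearest is Spawn B
5 of the 7 points have Spawn B as nearest.

5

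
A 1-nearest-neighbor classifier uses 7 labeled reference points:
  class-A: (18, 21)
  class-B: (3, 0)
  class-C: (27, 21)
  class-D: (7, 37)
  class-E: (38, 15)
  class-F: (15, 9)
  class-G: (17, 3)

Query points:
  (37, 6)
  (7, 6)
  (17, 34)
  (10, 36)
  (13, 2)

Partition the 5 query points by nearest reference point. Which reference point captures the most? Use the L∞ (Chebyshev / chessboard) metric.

(37, 6) — d to each: class-A:19, class-B:34, class-C:15, class-D:31, class-E:9, class-F:22, class-G:20 → nearest is class-E
(7, 6) — d to each: class-A:15, class-B:6, class-C:20, class-D:31, class-E:31, class-F:8, class-G:10 → nearest is class-B
(17, 34) — d to each: class-A:13, class-B:34, class-C:13, class-D:10, class-E:21, class-F:25, class-G:31 → nearest is class-D
(10, 36) — d to each: class-A:15, class-B:36, class-C:17, class-D:3, class-E:28, class-F:27, class-G:33 → nearest is class-D
(13, 2) — d to each: class-A:19, class-B:10, class-C:19, class-D:35, class-E:25, class-F:7, class-G:4 → nearest is class-G
Tally — class-B:1, class-D:2, class-E:1, class-G:1. class-D captures the most (2).

class-D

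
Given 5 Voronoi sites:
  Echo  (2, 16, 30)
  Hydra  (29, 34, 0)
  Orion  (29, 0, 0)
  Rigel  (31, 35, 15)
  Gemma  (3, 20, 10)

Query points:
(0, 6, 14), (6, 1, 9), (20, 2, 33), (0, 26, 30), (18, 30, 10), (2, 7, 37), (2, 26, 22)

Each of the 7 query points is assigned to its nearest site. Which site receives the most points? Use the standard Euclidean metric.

(0, 6, 14) — d² to each: Echo:360, Hydra:1821, Orion:1073, Rigel:1803, Gemma:221 → nearest is Gemma
(6, 1, 9) — d² to each: Echo:682, Hydra:1699, Orion:611, Rigel:1817, Gemma:371 → nearest is Gemma
(20, 2, 33) — d² to each: Echo:529, Hydra:2194, Orion:1174, Rigel:1534, Gemma:1142 → nearest is Echo
(0, 26, 30) — d² to each: Echo:104, Hydra:1805, Orion:2417, Rigel:1267, Gemma:445 → nearest is Echo
(18, 30, 10) — d² to each: Echo:852, Hydra:237, Orion:1121, Rigel:219, Gemma:325 → nearest is Rigel
(2, 7, 37) — d² to each: Echo:130, Hydra:2827, Orion:2147, Rigel:2109, Gemma:899 → nearest is Echo
(2, 26, 22) — d² to each: Echo:164, Hydra:1277, Orion:1889, Rigel:971, Gemma:181 → nearest is Echo
Tally — Echo:4, Rigel:1, Gemma:2. Echo captures the most (4).

Echo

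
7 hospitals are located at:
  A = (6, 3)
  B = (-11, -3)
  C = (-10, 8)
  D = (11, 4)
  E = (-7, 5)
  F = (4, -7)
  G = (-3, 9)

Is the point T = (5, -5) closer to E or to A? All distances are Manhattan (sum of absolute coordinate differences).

d(T,E) = |5−(-7)| + |-5−5| = 12 + 10 = 22
d(T,A) = |5−6| + |-5−3| = 1 + 8 = 9
22 > 9, so A is closer.

A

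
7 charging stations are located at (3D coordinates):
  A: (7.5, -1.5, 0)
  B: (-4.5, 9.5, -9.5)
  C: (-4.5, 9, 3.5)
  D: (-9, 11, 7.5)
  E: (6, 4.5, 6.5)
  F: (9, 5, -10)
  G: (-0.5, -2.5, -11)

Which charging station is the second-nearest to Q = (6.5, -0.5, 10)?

A

Since √ is increasing, it suffices to compare squared distances:
|QA|² = (6.5−7.5)² + (-0.5−(-1.5))² + (10−0)² = 1 + 1 + 100 = 102
|QB|² = (6.5−(-4.5))² + (-0.5−9.5)² + (10−(-9.5))² = 121 + 100 + 380.25 = 601.25
|QC|² = (6.5−(-4.5))² + (-0.5−9)² + (10−3.5)² = 121 + 90.25 + 42.25 = 253.5
|QD|² = (6.5−(-9))² + (-0.5−11)² + (10−7.5)² = 240.25 + 132.25 + 6.25 = 378.75
|QE|² = (6.5−6)² + (-0.5−4.5)² + (10−6.5)² = 0.25 + 25 + 12.25 = 37.5
|QF|² = (6.5−9)² + (-0.5−5)² + (10−(-10))² = 6.25 + 30.25 + 400 = 436.5
|QG|² = (6.5−(-0.5))² + (-0.5−(-2.5))² + (10−(-11))² = 49 + 4 + 441 = 494
Sorted ascending: E, A, C, … — the second-nearest is A.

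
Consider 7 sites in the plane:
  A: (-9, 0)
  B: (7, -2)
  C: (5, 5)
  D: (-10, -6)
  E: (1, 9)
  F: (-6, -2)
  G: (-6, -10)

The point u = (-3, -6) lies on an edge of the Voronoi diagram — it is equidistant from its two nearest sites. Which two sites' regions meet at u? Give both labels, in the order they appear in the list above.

Squared distances from u to each site:
|uA|² = (-3−(-9))² + (-6−0)² = 36 + 36 = 72
|uB|² = (-3−7)² + (-6−(-2))² = 100 + 16 = 116
|uC|² = (-3−5)² + (-6−5)² = 64 + 121 = 185
|uD|² = (-3−(-10))² + (-6−(-6))² = 49 + 0 = 49
|uE|² = (-3−1)² + (-6−9)² = 16 + 225 = 241
|uF|² = (-3−(-6))² + (-6−(-2))² = 9 + 16 = 25
|uG|² = (-3−(-6))² + (-6−(-10))² = 9 + 16 = 25
u is equidistant from F and G (both at squared distance 25), and every other site is strictly farther — so u lies on the F–G Voronoi edge.

F and G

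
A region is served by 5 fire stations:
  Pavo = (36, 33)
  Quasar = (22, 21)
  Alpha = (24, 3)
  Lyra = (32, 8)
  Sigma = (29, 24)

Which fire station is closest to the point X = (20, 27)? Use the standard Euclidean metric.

Compare squared distances (the ordering matches that of the actual distances):
d²(X, Pavo) = (20−36)² + (27−33)² = 256 + 36 = 292
d²(X, Quasar) = (20−22)² + (27−21)² = 4 + 36 = 40
d²(X, Alpha) = (20−24)² + (27−3)² = 16 + 576 = 592
d²(X, Lyra) = (20−32)² + (27−8)² = 144 + 361 = 505
d²(X, Sigma) = (20−29)² + (27−24)² = 81 + 9 = 90
Quasar is nearest.

Quasar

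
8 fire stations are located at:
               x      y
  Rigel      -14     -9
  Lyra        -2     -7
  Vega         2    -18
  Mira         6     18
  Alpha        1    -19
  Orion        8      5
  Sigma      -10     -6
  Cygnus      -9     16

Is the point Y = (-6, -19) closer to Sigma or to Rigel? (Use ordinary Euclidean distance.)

Compare squared distances:
d²(Y, Sigma) = (-6−(-10))² + (-19−(-6))² = 16 + 169 = 185
d²(Y, Rigel) = (-6−(-14))² + (-19−(-9))² = 64 + 100 = 164
185 > 164, so Rigel is closer.

Rigel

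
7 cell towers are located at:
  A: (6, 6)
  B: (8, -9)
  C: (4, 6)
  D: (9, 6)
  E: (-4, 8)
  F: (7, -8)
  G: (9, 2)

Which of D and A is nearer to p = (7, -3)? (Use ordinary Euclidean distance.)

A

Compare squared distances:
|pD|² = (7−9)² + (-3−6)² = 4 + 81 = 85
|pA|² = (7−6)² + (-3−6)² = 1 + 81 = 82
85 > 82, so A is closer.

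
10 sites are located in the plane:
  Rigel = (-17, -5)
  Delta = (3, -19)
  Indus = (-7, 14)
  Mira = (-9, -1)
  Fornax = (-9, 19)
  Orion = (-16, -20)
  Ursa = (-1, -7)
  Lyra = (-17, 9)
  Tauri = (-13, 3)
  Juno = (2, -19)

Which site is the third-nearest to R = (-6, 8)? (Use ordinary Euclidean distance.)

Compare squared distances (the ordering matches that of the actual distances):
d²(R, Rigel) = (-6−(-17))² + (8−(-5))² = 121 + 169 = 290
d²(R, Delta) = (-6−3)² + (8−(-19))² = 81 + 729 = 810
d²(R, Indus) = (-6−(-7))² + (8−14)² = 1 + 36 = 37
d²(R, Mira) = (-6−(-9))² + (8−(-1))² = 9 + 81 = 90
d²(R, Fornax) = (-6−(-9))² + (8−19)² = 9 + 121 = 130
d²(R, Orion) = (-6−(-16))² + (8−(-20))² = 100 + 784 = 884
d²(R, Ursa) = (-6−(-1))² + (8−(-7))² = 25 + 225 = 250
d²(R, Lyra) = (-6−(-17))² + (8−9)² = 121 + 1 = 122
d²(R, Tauri) = (-6−(-13))² + (8−3)² = 49 + 25 = 74
d²(R, Juno) = (-6−2)² + (8−(-19))² = 64 + 729 = 793
Sorted ascending: Indus, Tauri, Mira, Lyra, … — the third-nearest is Mira.

Mira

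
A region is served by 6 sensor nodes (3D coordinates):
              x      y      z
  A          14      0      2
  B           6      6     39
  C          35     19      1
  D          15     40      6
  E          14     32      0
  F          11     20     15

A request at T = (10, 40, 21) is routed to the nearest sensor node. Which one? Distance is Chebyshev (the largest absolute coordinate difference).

d(T,A) = max(4, 40, 19) = 40
d(T,B) = max(4, 34, 18) = 34
d(T,C) = max(25, 21, 20) = 25
d(T,D) = max(5, 0, 15) = 15
d(T,E) = max(4, 8, 21) = 21
d(T,F) = max(1, 20, 6) = 20
Minimum is at D.

D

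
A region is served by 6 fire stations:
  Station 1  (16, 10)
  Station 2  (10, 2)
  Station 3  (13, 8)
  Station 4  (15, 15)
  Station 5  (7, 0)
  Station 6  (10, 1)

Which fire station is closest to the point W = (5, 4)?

Station 5

Compare squared distances (the ordering matches that of the actual distances):
d²(W, Station 1) = (5−16)² + (4−10)² = 121 + 36 = 157
d²(W, Station 2) = (5−10)² + (4−2)² = 25 + 4 = 29
d²(W, Station 3) = (5−13)² + (4−8)² = 64 + 16 = 80
d²(W, Station 4) = (5−15)² + (4−15)² = 100 + 121 = 221
d²(W, Station 5) = (5−7)² + (4−0)² = 4 + 16 = 20
d²(W, Station 6) = (5−10)² + (4−1)² = 25 + 9 = 34
Minimum is at Station 5.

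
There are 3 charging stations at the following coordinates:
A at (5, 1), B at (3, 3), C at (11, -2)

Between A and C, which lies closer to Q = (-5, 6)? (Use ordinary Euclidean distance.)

A

Compare squared distances:
|QA|² = (-5−5)² + (6−1)² = 100 + 25 = 125
|QC|² = (-5−11)² + (6−(-2))² = 256 + 64 = 320
125 < 320, so A is closer.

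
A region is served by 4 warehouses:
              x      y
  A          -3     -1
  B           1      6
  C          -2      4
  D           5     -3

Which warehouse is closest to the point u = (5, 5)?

Compare squared distances (the ordering matches that of the actual distances):
|uA|² = (5−(-3))² + (5−(-1))² = 64 + 36 = 100
|uB|² = (5−1)² + (5−6)² = 16 + 1 = 17
|uC|² = (5−(-2))² + (5−4)² = 49 + 1 = 50
|uD|² = (5−5)² + (5−(-3))² = 0 + 64 = 64
Minimum is at B.

B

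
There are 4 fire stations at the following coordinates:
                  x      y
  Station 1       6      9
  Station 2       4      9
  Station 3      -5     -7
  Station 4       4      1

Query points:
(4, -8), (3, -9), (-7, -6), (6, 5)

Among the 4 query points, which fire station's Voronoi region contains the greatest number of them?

Station 3

(4, -8) — d² to each: Station 1:293, Station 2:289, Station 3:82, Station 4:81 → nearest is Station 4
(3, -9) — d² to each: Station 1:333, Station 2:325, Station 3:68, Station 4:101 → nearest is Station 3
(-7, -6) — d² to each: Station 1:394, Station 2:346, Station 3:5, Station 4:170 → nearest is Station 3
(6, 5) — d² to each: Station 1:16, Station 2:20, Station 3:265, Station 4:20 → nearest is Station 1
Tally — Station 1:1, Station 3:2, Station 4:1. Station 3 captures the most (2).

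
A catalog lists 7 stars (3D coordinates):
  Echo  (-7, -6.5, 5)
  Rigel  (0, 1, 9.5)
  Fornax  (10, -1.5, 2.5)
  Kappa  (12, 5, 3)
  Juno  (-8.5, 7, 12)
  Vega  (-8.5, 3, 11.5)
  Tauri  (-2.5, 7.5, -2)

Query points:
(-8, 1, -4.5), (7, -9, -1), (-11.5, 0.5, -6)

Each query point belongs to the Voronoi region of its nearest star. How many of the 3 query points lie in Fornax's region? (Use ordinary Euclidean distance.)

(-8, 1, -4.5) — d² to each: Echo:147.5, Rigel:260, Fornax:379.25, Kappa:472.25, Juno:308.5, Vega:260.25, Tauri:78.75 → nearest is Tauri
(7, -9, -1) — d² to each: Echo:238.25, Rigel:259.25, Fornax:77.5, Kappa:237, Juno:665.25, Vega:540.5, Tauri:363.5 → nearest is Fornax
(-11.5, 0.5, -6) — d² to each: Echo:190.25, Rigel:372.75, Fornax:538.5, Kappa:653.5, Juno:375.25, Vega:321.5, Tauri:146 → nearest is Tauri
1 of the 3 points has Fornax as nearest.

1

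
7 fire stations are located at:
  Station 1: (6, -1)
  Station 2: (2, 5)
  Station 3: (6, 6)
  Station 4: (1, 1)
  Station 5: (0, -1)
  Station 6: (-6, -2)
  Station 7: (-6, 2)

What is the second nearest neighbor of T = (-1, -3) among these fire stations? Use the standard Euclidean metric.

Since √ is increasing, it suffices to compare squared distances:
d²(T, Station 1) = (-1−6)² + (-3−(-1))² = 49 + 4 = 53
d²(T, Station 2) = (-1−2)² + (-3−5)² = 9 + 64 = 73
d²(T, Station 3) = (-1−6)² + (-3−6)² = 49 + 81 = 130
d²(T, Station 4) = (-1−1)² + (-3−1)² = 4 + 16 = 20
d²(T, Station 5) = (-1−0)² + (-3−(-1))² = 1 + 4 = 5
d²(T, Station 6) = (-1−(-6))² + (-3−(-2))² = 25 + 1 = 26
d²(T, Station 7) = (-1−(-6))² + (-3−2)² = 25 + 25 = 50
Sorted ascending: Station 5, Station 4, Station 6, … — the second-nearest is Station 4.

Station 4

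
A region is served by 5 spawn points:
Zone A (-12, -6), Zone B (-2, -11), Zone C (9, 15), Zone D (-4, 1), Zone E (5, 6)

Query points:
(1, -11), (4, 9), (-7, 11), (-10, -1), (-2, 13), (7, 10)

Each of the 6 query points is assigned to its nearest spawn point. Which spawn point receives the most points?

Zone E

(1, -11) — d² to each: Zone A:194, Zone B:9, Zone C:740, Zone D:169, Zone E:305 → nearest is Zone B
(4, 9) — d² to each: Zone A:481, Zone B:436, Zone C:61, Zone D:128, Zone E:10 → nearest is Zone E
(-7, 11) — d² to each: Zone A:314, Zone B:509, Zone C:272, Zone D:109, Zone E:169 → nearest is Zone D
(-10, -1) — d² to each: Zone A:29, Zone B:164, Zone C:617, Zone D:40, Zone E:274 → nearest is Zone A
(-2, 13) — d² to each: Zone A:461, Zone B:576, Zone C:125, Zone D:148, Zone E:98 → nearest is Zone E
(7, 10) — d² to each: Zone A:617, Zone B:522, Zone C:29, Zone D:202, Zone E:20 → nearest is Zone E
Tally — Zone A:1, Zone B:1, Zone D:1, Zone E:3. Zone E captures the most (3).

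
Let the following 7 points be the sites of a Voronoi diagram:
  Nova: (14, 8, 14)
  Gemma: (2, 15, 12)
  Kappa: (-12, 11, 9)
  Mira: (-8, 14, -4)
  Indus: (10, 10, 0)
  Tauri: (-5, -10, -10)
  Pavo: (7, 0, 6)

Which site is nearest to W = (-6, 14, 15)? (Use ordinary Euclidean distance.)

Compare squared distances (the ordering matches that of the actual distances):
d²(W, Nova) = (-6−14)² + (14−8)² + (15−14)² = 400 + 36 + 1 = 437
d²(W, Gemma) = (-6−2)² + (14−15)² + (15−12)² = 64 + 1 + 9 = 74
d²(W, Kappa) = (-6−(-12))² + (14−11)² + (15−9)² = 36 + 9 + 36 = 81
d²(W, Mira) = (-6−(-8))² + (14−14)² + (15−(-4))² = 4 + 0 + 361 = 365
d²(W, Indus) = (-6−10)² + (14−10)² + (15−0)² = 256 + 16 + 225 = 497
d²(W, Tauri) = (-6−(-5))² + (14−(-10))² + (15−(-10))² = 1 + 576 + 625 = 1202
d²(W, Pavo) = (-6−7)² + (14−0)² + (15−6)² = 169 + 196 + 81 = 446
Minimum is at Gemma.

Gemma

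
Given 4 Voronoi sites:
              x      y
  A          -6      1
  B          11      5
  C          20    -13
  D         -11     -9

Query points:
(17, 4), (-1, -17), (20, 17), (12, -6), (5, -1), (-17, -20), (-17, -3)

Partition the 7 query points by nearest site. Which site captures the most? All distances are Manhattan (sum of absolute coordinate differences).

B

(17, 4) — d to each: A:26, B:7, C:20, D:41 → nearest is B
(-1, -17) — d to each: A:23, B:34, C:25, D:18 → nearest is D
(20, 17) — d to each: A:42, B:21, C:30, D:57 → nearest is B
(12, -6) — d to each: A:25, B:12, C:15, D:26 → nearest is B
(5, -1) — d to each: A:13, B:12, C:27, D:24 → nearest is B
(-17, -20) — d to each: A:32, B:53, C:44, D:17 → nearest is D
(-17, -3) — d to each: A:15, B:36, C:47, D:12 → nearest is D
Tally — B:4, D:3. B captures the most (4).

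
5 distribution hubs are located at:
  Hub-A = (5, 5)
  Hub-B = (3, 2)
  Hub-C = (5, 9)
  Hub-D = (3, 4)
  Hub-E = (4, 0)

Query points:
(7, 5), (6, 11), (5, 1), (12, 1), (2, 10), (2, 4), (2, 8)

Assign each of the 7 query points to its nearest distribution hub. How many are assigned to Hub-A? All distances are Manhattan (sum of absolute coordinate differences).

(7, 5) — d to each: Hub-A:2, Hub-B:7, Hub-C:6, Hub-D:5, Hub-E:8 → nearest is Hub-A
(6, 11) — d to each: Hub-A:7, Hub-B:12, Hub-C:3, Hub-D:10, Hub-E:13 → nearest is Hub-C
(5, 1) — d to each: Hub-A:4, Hub-B:3, Hub-C:8, Hub-D:5, Hub-E:2 → nearest is Hub-E
(12, 1) — d to each: Hub-A:11, Hub-B:10, Hub-C:15, Hub-D:12, Hub-E:9 → nearest is Hub-E
(2, 10) — d to each: Hub-A:8, Hub-B:9, Hub-C:4, Hub-D:7, Hub-E:12 → nearest is Hub-C
(2, 4) — d to each: Hub-A:4, Hub-B:3, Hub-C:8, Hub-D:1, Hub-E:6 → nearest is Hub-D
(2, 8) — d to each: Hub-A:6, Hub-B:7, Hub-C:4, Hub-D:5, Hub-E:10 → nearest is Hub-C
1 of the 7 points has Hub-A as nearest.

1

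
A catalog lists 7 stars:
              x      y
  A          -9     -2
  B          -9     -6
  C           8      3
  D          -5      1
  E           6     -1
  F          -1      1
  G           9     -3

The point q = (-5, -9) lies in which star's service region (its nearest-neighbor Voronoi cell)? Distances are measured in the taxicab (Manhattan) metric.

d(q,A) = 4 + 7 = 11
d(q,B) = 4 + 3 = 7
d(q,C) = 13 + 12 = 25
d(q,D) = 0 + 10 = 10
d(q,E) = 11 + 8 = 19
d(q,F) = 4 + 10 = 14
d(q,G) = 14 + 6 = 20
B is nearest.

B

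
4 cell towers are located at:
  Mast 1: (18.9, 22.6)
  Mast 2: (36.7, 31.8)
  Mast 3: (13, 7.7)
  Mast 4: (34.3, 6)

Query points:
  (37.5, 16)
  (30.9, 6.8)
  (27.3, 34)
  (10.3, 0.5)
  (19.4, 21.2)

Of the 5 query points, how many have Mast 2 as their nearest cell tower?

1

(37.5, 16) — d² to each: Mast 1:389.52, Mast 2:250.28, Mast 3:669.14, Mast 4:110.24 → nearest is Mast 4
(30.9, 6.8) — d² to each: Mast 1:393.64, Mast 2:658.64, Mast 3:321.22, Mast 4:12.2 → nearest is Mast 4
(27.3, 34) — d² to each: Mast 1:200.52, Mast 2:93.2, Mast 3:896.18, Mast 4:833 → nearest is Mast 2
(10.3, 0.5) — d² to each: Mast 1:562.37, Mast 2:1676.65, Mast 3:59.13, Mast 4:606.25 → nearest is Mast 3
(19.4, 21.2) — d² to each: Mast 1:2.21, Mast 2:411.65, Mast 3:223.21, Mast 4:453.05 → nearest is Mast 1
1 of the 5 points has Mast 2 as nearest.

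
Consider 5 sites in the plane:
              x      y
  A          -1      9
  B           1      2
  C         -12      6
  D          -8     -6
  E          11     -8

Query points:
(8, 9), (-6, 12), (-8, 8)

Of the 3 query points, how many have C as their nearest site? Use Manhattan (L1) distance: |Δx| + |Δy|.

1

(8, 9) — d to each: A:9, B:14, C:23, D:31, E:20 → nearest is A
(-6, 12) — d to each: A:8, B:17, C:12, D:20, E:37 → nearest is A
(-8, 8) — d to each: A:8, B:15, C:6, D:14, E:35 → nearest is C
1 of the 3 points has C as nearest.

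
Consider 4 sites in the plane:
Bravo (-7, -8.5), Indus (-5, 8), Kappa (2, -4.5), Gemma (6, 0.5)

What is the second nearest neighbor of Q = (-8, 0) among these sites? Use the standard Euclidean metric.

Bravo

Squared Euclidean distances:
d²(Q, Bravo) = 1 + 72.25 = 73.25
d²(Q, Indus) = 9 + 64 = 73
d²(Q, Kappa) = 100 + 20.25 = 120.25
d²(Q, Gemma) = 196 + 0.25 = 196.25
Sorted ascending: Indus, Bravo, Kappa, … — the second-nearest is Bravo.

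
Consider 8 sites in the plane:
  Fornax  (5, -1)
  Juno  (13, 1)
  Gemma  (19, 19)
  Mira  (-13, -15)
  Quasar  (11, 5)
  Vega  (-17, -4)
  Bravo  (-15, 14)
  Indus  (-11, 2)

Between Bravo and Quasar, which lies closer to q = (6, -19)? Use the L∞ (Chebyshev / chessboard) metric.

d(q, Bravo) = max(21, 33) = 33
d(q, Quasar) = max(5, 24) = 24
33 > 24, so Quasar is closer.

Quasar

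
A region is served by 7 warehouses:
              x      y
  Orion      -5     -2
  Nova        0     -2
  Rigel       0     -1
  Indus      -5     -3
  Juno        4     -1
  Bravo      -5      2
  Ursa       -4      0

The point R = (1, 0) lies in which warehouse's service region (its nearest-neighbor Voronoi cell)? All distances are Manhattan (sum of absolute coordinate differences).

d(R, Orion) = |1−(-5)| + |0−(-2)| = 6 + 2 = 8
d(R, Nova) = |1−0| + |0−(-2)| = 1 + 2 = 3
d(R, Rigel) = |1−0| + |0−(-1)| = 1 + 1 = 2
d(R, Indus) = |1−(-5)| + |0−(-3)| = 6 + 3 = 9
d(R, Juno) = |1−4| + |0−(-1)| = 3 + 1 = 4
d(R, Bravo) = |1−(-5)| + |0−2| = 6 + 2 = 8
d(R, Ursa) = |1−(-4)| + |0−0| = 5 + 0 = 5
Minimum is at Rigel.

Rigel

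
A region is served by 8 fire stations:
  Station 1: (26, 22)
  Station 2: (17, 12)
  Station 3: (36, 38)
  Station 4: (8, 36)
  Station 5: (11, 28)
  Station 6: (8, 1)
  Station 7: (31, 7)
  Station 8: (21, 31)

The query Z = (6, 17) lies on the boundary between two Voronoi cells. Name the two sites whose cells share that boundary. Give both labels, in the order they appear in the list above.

Squared distances from Z to each site:
d²(Z, Station 1) = 400 + 25 = 425
d²(Z, Station 2) = 121 + 25 = 146
d²(Z, Station 3) = 900 + 441 = 1341
d²(Z, Station 4) = 4 + 361 = 365
d²(Z, Station 5) = 25 + 121 = 146
d²(Z, Station 6) = 4 + 256 = 260
d²(Z, Station 7) = 625 + 100 = 725
d²(Z, Station 8) = 225 + 196 = 421
Z is equidistant from Station 2 and Station 5 (both at squared distance 146), and every other site is strictly farther — so Z lies on the Station 2–Station 5 Voronoi edge.

Station 2 and Station 5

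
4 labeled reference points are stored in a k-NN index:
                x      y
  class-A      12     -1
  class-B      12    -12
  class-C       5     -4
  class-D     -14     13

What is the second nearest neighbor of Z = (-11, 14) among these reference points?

Since √ is increasing, it suffices to compare squared distances:
d²(Z, class-A) = (-11−12)² + (14−(-1))² = 529 + 225 = 754
d²(Z, class-B) = (-11−12)² + (14−(-12))² = 529 + 676 = 1205
d²(Z, class-C) = (-11−5)² + (14−(-4))² = 256 + 324 = 580
d²(Z, class-D) = (-11−(-14))² + (14−13)² = 9 + 1 = 10
Sorted ascending: class-D, class-C, class-A, … — the second-nearest is class-C.

class-C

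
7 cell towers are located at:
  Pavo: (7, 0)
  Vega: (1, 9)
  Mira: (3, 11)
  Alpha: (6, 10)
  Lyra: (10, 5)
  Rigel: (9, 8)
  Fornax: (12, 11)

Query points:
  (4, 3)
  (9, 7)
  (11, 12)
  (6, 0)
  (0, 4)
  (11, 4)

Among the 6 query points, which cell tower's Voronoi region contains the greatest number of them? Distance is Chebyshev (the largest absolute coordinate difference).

Pavo

(4, 3) — d to each: Pavo:3, Vega:6, Mira:8, Alpha:7, Lyra:6, Rigel:5, Fornax:8 → nearest is Pavo
(9, 7) — d to each: Pavo:7, Vega:8, Mira:6, Alpha:3, Lyra:2, Rigel:1, Fornax:4 → nearest is Rigel
(11, 12) — d to each: Pavo:12, Vega:10, Mira:8, Alpha:5, Lyra:7, Rigel:4, Fornax:1 → nearest is Fornax
(6, 0) — d to each: Pavo:1, Vega:9, Mira:11, Alpha:10, Lyra:5, Rigel:8, Fornax:11 → nearest is Pavo
(0, 4) — d to each: Pavo:7, Vega:5, Mira:7, Alpha:6, Lyra:10, Rigel:9, Fornax:12 → nearest is Vega
(11, 4) — d to each: Pavo:4, Vega:10, Mira:8, Alpha:6, Lyra:1, Rigel:4, Fornax:7 → nearest is Lyra
Tally — Pavo:2, Vega:1, Lyra:1, Rigel:1, Fornax:1. Pavo captures the most (2).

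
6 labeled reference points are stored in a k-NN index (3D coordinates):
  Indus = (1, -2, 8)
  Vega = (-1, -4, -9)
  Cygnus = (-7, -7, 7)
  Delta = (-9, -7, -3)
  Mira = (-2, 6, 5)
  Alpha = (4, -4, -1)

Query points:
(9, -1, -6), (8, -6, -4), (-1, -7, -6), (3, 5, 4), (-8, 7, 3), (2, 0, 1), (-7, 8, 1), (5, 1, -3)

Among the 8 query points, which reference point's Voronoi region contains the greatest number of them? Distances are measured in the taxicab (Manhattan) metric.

Alpha

(9, -1, -6) — d to each: Indus:23, Vega:16, Cygnus:35, Delta:27, Mira:29, Alpha:13 → nearest is Alpha
(8, -6, -4) — d to each: Indus:23, Vega:16, Cygnus:27, Delta:19, Mira:31, Alpha:9 → nearest is Alpha
(-1, -7, -6) — d to each: Indus:21, Vega:6, Cygnus:19, Delta:11, Mira:25, Alpha:13 → nearest is Vega
(3, 5, 4) — d to each: Indus:13, Vega:26, Cygnus:25, Delta:31, Mira:7, Alpha:15 → nearest is Mira
(-8, 7, 3) — d to each: Indus:23, Vega:30, Cygnus:19, Delta:21, Mira:9, Alpha:27 → nearest is Mira
(2, 0, 1) — d to each: Indus:10, Vega:17, Cygnus:22, Delta:22, Mira:14, Alpha:8 → nearest is Alpha
(-7, 8, 1) — d to each: Indus:25, Vega:28, Cygnus:21, Delta:21, Mira:11, Alpha:25 → nearest is Mira
(5, 1, -3) — d to each: Indus:18, Vega:17, Cygnus:30, Delta:22, Mira:20, Alpha:8 → nearest is Alpha
Tally — Vega:1, Mira:3, Alpha:4. Alpha captures the most (4).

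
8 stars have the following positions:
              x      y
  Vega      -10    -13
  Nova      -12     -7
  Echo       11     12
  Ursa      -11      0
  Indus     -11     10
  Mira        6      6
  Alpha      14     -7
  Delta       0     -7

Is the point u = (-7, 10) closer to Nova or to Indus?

Compare squared distances:
d²(u, Nova) = (-7−(-12))² + (10−(-7))² = 25 + 289 = 314
d²(u, Indus) = (-7−(-11))² + (10−10)² = 16 + 0 = 16
314 > 16, so Indus is closer.

Indus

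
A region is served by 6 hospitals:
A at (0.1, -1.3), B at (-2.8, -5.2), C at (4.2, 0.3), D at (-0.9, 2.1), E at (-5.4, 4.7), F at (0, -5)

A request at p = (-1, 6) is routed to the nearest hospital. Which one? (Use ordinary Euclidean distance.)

D

Squared Euclidean distances:
|pA|² = (-1−0.1)² + (6−(-1.3))² = 1.21 + 53.29 = 54.5
|pB|² = (-1−(-2.8))² + (6−(-5.2))² = 3.24 + 125.44 = 128.68
|pC|² = (-1−4.2)² + (6−0.3)² = 27.04 + 32.49 = 59.53
|pD|² = (-1−(-0.9))² + (6−2.1)² = 0.01 + 15.21 = 15.22
|pE|² = (-1−(-5.4))² + (6−4.7)² = 19.36 + 1.69 = 21.05
|pF|² = (-1−0)² + (6−(-5))² = 1 + 121 = 122
The smallest is to D, so p lies in the Voronoi region of D.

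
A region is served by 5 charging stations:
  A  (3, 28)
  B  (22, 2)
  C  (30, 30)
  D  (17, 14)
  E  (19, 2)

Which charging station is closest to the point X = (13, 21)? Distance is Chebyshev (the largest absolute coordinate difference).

D

d(X,A) = max(10, 7) = 10
d(X,B) = max(9, 19) = 19
d(X,C) = max(17, 9) = 17
d(X,D) = max(4, 7) = 7
d(X,E) = max(6, 19) = 19
D is nearest.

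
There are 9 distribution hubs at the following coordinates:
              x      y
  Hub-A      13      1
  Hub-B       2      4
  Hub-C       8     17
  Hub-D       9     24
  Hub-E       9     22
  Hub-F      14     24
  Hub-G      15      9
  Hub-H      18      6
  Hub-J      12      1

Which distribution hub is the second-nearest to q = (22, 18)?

Since √ is increasing, it suffices to compare squared distances:
d²(q, Hub-A) = (22−13)² + (18−1)² = 81 + 289 = 370
d²(q, Hub-B) = (22−2)² + (18−4)² = 400 + 196 = 596
d²(q, Hub-C) = (22−8)² + (18−17)² = 196 + 1 = 197
d²(q, Hub-D) = (22−9)² + (18−24)² = 169 + 36 = 205
d²(q, Hub-E) = (22−9)² + (18−22)² = 169 + 16 = 185
d²(q, Hub-F) = (22−14)² + (18−24)² = 64 + 36 = 100
d²(q, Hub-G) = (22−15)² + (18−9)² = 49 + 81 = 130
d²(q, Hub-H) = (22−18)² + (18−6)² = 16 + 144 = 160
d²(q, Hub-J) = (22−12)² + (18−1)² = 100 + 289 = 389
Sorted ascending: Hub-F, Hub-G, Hub-H, … — the second-nearest is Hub-G.

Hub-G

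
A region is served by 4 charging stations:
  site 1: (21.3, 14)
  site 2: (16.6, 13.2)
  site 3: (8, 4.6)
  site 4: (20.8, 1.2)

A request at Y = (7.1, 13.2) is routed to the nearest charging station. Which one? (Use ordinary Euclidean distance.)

site 3

Compare squared distances (the ordering matches that of the actual distances):
d²(Y, site 1) = (7.1−21.3)² + (13.2−14)² = 201.64 + 0.64 = 202.28
d²(Y, site 2) = (7.1−16.6)² + (13.2−13.2)² = 90.25 + 0 = 90.25
d²(Y, site 3) = (7.1−8)² + (13.2−4.6)² = 0.81 + 73.96 = 74.77
d²(Y, site 4) = (7.1−20.8)² + (13.2−1.2)² = 187.69 + 144 = 331.69
site 3 is nearest.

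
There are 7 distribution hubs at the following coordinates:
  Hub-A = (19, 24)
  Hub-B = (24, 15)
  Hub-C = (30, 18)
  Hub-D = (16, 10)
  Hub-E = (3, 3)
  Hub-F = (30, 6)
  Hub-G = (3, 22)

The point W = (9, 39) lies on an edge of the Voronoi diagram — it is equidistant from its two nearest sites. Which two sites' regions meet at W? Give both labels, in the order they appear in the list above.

Squared distances from W to each site:
d²(W, Hub-A) = (9−19)² + (39−24)² = 100 + 225 = 325
d²(W, Hub-B) = (9−24)² + (39−15)² = 225 + 576 = 801
d²(W, Hub-C) = (9−30)² + (39−18)² = 441 + 441 = 882
d²(W, Hub-D) = (9−16)² + (39−10)² = 49 + 841 = 890
d²(W, Hub-E) = (9−3)² + (39−3)² = 36 + 1296 = 1332
d²(W, Hub-F) = (9−30)² + (39−6)² = 441 + 1089 = 1530
d²(W, Hub-G) = (9−3)² + (39−22)² = 36 + 289 = 325
W is equidistant from Hub-A and Hub-G (both at squared distance 325), and every other site is strictly farther — so W lies on the Hub-A–Hub-G Voronoi edge.

Hub-A and Hub-G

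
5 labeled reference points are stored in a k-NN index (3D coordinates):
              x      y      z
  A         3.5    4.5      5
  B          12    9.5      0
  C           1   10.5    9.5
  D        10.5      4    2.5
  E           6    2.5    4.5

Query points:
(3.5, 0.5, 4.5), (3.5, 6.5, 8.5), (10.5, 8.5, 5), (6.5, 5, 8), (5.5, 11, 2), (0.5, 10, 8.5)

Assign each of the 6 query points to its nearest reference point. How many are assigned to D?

1

(3.5, 0.5, 4.5) — d² to each: A:16.25, B:173.5, C:131.25, D:65.25, E:10.25 → nearest is E
(3.5, 6.5, 8.5) — d² to each: A:16.25, B:153.5, C:23.25, D:91.25, E:38.25 → nearest is A
(10.5, 8.5, 5) — d² to each: A:65, B:28.25, C:114.5, D:26.5, E:56.5 → nearest is D
(6.5, 5, 8) — d² to each: A:18.25, B:114.5, C:62.75, D:47.25, E:18.75 → nearest is A
(5.5, 11, 2) — d² to each: A:55.25, B:48.5, C:76.75, D:74.25, E:78.75 → nearest is B
(0.5, 10, 8.5) — d² to each: A:51.5, B:204.75, C:1.5, D:172, E:102.5 → nearest is C
1 of the 6 points has D as nearest.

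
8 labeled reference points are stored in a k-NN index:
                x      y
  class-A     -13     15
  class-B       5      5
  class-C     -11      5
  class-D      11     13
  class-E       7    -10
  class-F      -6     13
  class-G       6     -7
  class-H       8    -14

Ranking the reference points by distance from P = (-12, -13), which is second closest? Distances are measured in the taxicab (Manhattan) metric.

d(P, class-A) = 1 + 28 = 29
d(P, class-B) = 17 + 18 = 35
d(P, class-C) = 1 + 18 = 19
d(P, class-D) = 23 + 26 = 49
d(P, class-E) = 19 + 3 = 22
d(P, class-F) = 6 + 26 = 32
d(P, class-G) = 18 + 6 = 24
d(P, class-H) = 20 + 1 = 21
Sorted ascending: class-C, class-H, class-E, … — the second-nearest is class-H.

class-H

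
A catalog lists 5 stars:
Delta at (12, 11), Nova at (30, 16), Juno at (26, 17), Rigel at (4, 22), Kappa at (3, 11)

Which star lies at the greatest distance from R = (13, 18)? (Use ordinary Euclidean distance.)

Since √ is increasing, it suffices to compare squared distances:
d²(R, Delta) = (13−12)² + (18−11)² = 1 + 49 = 50
d²(R, Nova) = (13−30)² + (18−16)² = 289 + 4 = 293
d²(R, Juno) = (13−26)² + (18−17)² = 169 + 1 = 170
d²(R, Rigel) = (13−4)² + (18−22)² = 81 + 16 = 97
d²(R, Kappa) = (13−3)² + (18−11)² = 100 + 49 = 149
The largest is to Nova.

Nova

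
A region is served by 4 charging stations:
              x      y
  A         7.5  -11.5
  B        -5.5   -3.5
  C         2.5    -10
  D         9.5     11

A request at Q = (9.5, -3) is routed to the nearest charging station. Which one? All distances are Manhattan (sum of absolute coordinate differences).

d(Q,A) = |9.5−7.5| + |-3−(-11.5)| = 2 + 8.5 = 10.5
d(Q,B) = |9.5−(-5.5)| + |-3−(-3.5)| = 15 + 0.5 = 15.5
d(Q,C) = |9.5−2.5| + |-3−(-10)| = 7 + 7 = 14
d(Q,D) = |9.5−9.5| + |-3−11| = 0 + 14 = 14
A is nearest.

A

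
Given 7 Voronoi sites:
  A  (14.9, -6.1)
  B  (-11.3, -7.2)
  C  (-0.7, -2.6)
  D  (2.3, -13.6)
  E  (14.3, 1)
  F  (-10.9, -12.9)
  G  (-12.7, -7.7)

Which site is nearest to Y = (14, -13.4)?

A

Since √ is increasing, it suffices to compare squared distances:
|YA|² = 0.81 + 53.29 = 54.1
|YB|² = 640.09 + 38.44 = 678.53
|YC|² = 216.09 + 116.64 = 332.73
|YD|² = 136.89 + 0.04 = 136.93
|YE|² = 0.09 + 207.36 = 207.45
|YF|² = 620.01 + 0.25 = 620.26
|YG|² = 712.89 + 32.49 = 745.38
Minimum is at A.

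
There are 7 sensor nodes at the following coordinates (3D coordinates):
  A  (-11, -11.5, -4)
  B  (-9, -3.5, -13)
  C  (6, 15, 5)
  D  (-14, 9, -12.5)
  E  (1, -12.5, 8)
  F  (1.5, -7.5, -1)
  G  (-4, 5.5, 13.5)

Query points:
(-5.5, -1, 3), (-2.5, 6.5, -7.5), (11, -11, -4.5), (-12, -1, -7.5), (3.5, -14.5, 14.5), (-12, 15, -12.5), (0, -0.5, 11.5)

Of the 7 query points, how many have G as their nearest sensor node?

(-5.5, -1, 3) — d² to each: A:189.5, B:274.5, C:392.25, D:412.5, E:199.5, F:107.25, G:154.75 → nearest is F
(-2.5, 6.5, -7.5) — d² to each: A:408.5, B:172.5, C:300.75, D:163.5, E:613.5, F:254.25, G:444.25 → nearest is D
(11, -11, -4.5) — d² to each: A:484.5, B:528.5, C:791.25, D:1089, E:258.5, F:114.75, G:821.25 → nearest is F
(-12, -1, -7.5) — d² to each: A:123.5, B:45.5, C:736.25, D:129, E:541.5, F:266.75, G:547.25 → nearest is B
(3.5, -14.5, 14.5) — d² to each: A:561.5, B:1033.5, C:966.75, D:1587.5, E:52.5, F:293.25, G:457.25 → nearest is E
(-12, 15, -12.5) — d² to each: A:775.5, B:351.5, C:630.25, D:40, E:1345.5, F:820.75, G:830.25 → nearest is D
(0, -0.5, 11.5) — d² to each: A:482.25, B:690.25, C:318.5, D:862.25, E:157.25, F:207.5, G:56 → nearest is G
1 of the 7 points has G as nearest.

1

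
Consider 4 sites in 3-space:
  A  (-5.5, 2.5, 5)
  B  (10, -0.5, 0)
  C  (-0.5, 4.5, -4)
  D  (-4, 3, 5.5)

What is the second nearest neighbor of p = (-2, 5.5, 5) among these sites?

A

Since √ is increasing, it suffices to compare squared distances:
|pA|² = 12.25 + 9 + 0 = 21.25
|pB|² = 144 + 36 + 25 = 205
|pC|² = 2.25 + 1 + 81 = 84.25
|pD|² = 4 + 6.25 + 0.25 = 10.5
Sorted ascending: D, A, C, … — the second-nearest is A.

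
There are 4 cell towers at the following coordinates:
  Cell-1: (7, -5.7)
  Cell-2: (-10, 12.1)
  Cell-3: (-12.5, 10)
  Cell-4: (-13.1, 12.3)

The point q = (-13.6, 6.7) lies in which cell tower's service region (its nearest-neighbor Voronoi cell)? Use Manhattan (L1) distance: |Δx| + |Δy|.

d(q, Cell-1) = |-13.6−7| + |6.7−(-5.7)| = 20.6 + 12.4 = 33
d(q, Cell-2) = |-13.6−(-10)| + |6.7−12.1| = 3.6 + 5.4 = 9
d(q, Cell-3) = |-13.6−(-12.5)| + |6.7−10| = 1.1 + 3.3 = 4.4
d(q, Cell-4) = |-13.6−(-13.1)| + |6.7−12.3| = 0.5 + 5.6 = 6.1
The smallest is to Cell-3, so q lies in the Voronoi region of Cell-3.

Cell-3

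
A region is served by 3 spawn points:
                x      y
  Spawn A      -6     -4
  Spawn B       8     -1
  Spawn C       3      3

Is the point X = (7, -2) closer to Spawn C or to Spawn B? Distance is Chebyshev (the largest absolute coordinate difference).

Spawn B

d(X, Spawn C) = max(4, 5) = 5
d(X, Spawn B) = max(1, 1) = 1
5 > 1, so Spawn B is closer.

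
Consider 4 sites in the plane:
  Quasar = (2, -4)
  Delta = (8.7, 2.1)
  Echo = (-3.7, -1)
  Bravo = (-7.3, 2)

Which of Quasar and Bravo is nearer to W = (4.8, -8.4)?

Quasar

Compare squared distances:
d²(W, Quasar) = (4.8−2)² + (-8.4−(-4))² = 7.84 + 19.36 = 27.2
d²(W, Bravo) = (4.8−(-7.3))² + (-8.4−2)² = 146.41 + 108.16 = 254.57
27.2 < 254.57, so Quasar is closer.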